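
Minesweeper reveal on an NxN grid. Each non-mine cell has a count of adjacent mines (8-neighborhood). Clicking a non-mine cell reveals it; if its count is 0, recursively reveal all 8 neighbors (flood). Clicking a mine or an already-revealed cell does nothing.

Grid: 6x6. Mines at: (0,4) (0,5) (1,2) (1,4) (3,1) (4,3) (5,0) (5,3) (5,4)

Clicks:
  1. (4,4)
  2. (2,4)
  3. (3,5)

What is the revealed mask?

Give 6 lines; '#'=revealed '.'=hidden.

Answer: ......
......
....##
....##
....##
......

Derivation:
Click 1 (4,4) count=3: revealed 1 new [(4,4)] -> total=1
Click 2 (2,4) count=1: revealed 1 new [(2,4)] -> total=2
Click 3 (3,5) count=0: revealed 4 new [(2,5) (3,4) (3,5) (4,5)] -> total=6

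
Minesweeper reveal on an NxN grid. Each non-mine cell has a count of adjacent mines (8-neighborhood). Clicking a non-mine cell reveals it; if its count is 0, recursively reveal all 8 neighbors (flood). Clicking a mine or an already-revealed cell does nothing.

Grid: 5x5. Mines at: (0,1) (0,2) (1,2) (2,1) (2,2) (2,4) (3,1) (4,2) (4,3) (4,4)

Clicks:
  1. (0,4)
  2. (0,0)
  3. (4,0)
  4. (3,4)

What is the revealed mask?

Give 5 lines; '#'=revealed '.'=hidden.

Click 1 (0,4) count=0: revealed 4 new [(0,3) (0,4) (1,3) (1,4)] -> total=4
Click 2 (0,0) count=1: revealed 1 new [(0,0)] -> total=5
Click 3 (4,0) count=1: revealed 1 new [(4,0)] -> total=6
Click 4 (3,4) count=3: revealed 1 new [(3,4)] -> total=7

Answer: #..##
...##
.....
....#
#....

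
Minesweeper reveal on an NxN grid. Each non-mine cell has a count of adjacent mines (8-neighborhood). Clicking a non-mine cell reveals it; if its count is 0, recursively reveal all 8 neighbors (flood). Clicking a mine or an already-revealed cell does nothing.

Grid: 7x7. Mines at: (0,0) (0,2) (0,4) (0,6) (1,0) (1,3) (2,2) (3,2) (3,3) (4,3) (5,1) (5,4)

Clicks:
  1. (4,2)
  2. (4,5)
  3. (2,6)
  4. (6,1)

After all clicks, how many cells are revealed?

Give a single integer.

Answer: 18

Derivation:
Click 1 (4,2) count=4: revealed 1 new [(4,2)] -> total=1
Click 2 (4,5) count=1: revealed 1 new [(4,5)] -> total=2
Click 3 (2,6) count=0: revealed 15 new [(1,4) (1,5) (1,6) (2,4) (2,5) (2,6) (3,4) (3,5) (3,6) (4,4) (4,6) (5,5) (5,6) (6,5) (6,6)] -> total=17
Click 4 (6,1) count=1: revealed 1 new [(6,1)] -> total=18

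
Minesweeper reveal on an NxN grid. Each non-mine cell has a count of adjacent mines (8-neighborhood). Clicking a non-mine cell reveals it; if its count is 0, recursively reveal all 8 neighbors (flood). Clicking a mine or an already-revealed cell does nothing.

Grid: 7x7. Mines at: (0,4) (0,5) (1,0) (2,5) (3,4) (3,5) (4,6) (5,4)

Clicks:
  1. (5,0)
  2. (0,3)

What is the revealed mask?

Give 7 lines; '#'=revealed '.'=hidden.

Click 1 (5,0) count=0: revealed 26 new [(0,1) (0,2) (0,3) (1,1) (1,2) (1,3) (2,0) (2,1) (2,2) (2,3) (3,0) (3,1) (3,2) (3,3) (4,0) (4,1) (4,2) (4,3) (5,0) (5,1) (5,2) (5,3) (6,0) (6,1) (6,2) (6,3)] -> total=26
Click 2 (0,3) count=1: revealed 0 new [(none)] -> total=26

Answer: .###...
.###...
####...
####...
####...
####...
####...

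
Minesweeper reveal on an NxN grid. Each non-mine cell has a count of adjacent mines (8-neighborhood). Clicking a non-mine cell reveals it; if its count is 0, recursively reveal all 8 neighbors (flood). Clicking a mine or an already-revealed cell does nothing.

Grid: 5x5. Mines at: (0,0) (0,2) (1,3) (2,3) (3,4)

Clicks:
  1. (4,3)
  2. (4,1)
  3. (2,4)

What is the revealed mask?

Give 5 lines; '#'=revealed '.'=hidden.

Answer: .....
###..
###.#
####.
####.

Derivation:
Click 1 (4,3) count=1: revealed 1 new [(4,3)] -> total=1
Click 2 (4,1) count=0: revealed 13 new [(1,0) (1,1) (1,2) (2,0) (2,1) (2,2) (3,0) (3,1) (3,2) (3,3) (4,0) (4,1) (4,2)] -> total=14
Click 3 (2,4) count=3: revealed 1 new [(2,4)] -> total=15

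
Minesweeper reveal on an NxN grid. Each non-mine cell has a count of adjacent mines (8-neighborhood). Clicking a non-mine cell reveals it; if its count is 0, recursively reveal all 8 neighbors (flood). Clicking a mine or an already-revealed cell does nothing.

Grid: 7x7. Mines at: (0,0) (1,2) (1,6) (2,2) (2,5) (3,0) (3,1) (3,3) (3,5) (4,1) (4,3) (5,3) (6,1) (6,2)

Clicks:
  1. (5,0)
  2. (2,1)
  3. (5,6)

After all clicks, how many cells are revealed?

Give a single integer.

Answer: 11

Derivation:
Click 1 (5,0) count=2: revealed 1 new [(5,0)] -> total=1
Click 2 (2,1) count=4: revealed 1 new [(2,1)] -> total=2
Click 3 (5,6) count=0: revealed 9 new [(4,4) (4,5) (4,6) (5,4) (5,5) (5,6) (6,4) (6,5) (6,6)] -> total=11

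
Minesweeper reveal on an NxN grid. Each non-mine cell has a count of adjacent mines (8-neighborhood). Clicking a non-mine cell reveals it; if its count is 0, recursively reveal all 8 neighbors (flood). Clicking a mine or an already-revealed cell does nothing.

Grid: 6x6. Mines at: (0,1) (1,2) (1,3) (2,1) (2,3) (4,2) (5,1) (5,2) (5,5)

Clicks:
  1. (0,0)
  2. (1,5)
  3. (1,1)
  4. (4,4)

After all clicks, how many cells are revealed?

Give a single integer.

Click 1 (0,0) count=1: revealed 1 new [(0,0)] -> total=1
Click 2 (1,5) count=0: revealed 10 new [(0,4) (0,5) (1,4) (1,5) (2,4) (2,5) (3,4) (3,5) (4,4) (4,5)] -> total=11
Click 3 (1,1) count=3: revealed 1 new [(1,1)] -> total=12
Click 4 (4,4) count=1: revealed 0 new [(none)] -> total=12

Answer: 12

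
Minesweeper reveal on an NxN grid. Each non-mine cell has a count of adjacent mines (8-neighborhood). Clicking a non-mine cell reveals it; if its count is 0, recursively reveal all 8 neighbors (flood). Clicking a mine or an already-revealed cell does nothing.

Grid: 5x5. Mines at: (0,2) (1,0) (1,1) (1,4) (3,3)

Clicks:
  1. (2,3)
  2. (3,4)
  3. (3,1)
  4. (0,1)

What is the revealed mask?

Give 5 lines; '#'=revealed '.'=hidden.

Answer: .#...
.....
####.
###.#
###..

Derivation:
Click 1 (2,3) count=2: revealed 1 new [(2,3)] -> total=1
Click 2 (3,4) count=1: revealed 1 new [(3,4)] -> total=2
Click 3 (3,1) count=0: revealed 9 new [(2,0) (2,1) (2,2) (3,0) (3,1) (3,2) (4,0) (4,1) (4,2)] -> total=11
Click 4 (0,1) count=3: revealed 1 new [(0,1)] -> total=12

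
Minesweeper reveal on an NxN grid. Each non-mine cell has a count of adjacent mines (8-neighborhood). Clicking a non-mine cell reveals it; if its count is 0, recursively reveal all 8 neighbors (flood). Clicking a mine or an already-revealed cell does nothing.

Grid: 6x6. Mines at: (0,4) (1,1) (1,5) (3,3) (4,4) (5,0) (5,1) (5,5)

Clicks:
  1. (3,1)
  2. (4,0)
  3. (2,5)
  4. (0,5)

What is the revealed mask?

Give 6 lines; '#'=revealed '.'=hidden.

Click 1 (3,1) count=0: revealed 9 new [(2,0) (2,1) (2,2) (3,0) (3,1) (3,2) (4,0) (4,1) (4,2)] -> total=9
Click 2 (4,0) count=2: revealed 0 new [(none)] -> total=9
Click 3 (2,5) count=1: revealed 1 new [(2,5)] -> total=10
Click 4 (0,5) count=2: revealed 1 new [(0,5)] -> total=11

Answer: .....#
......
###..#
###...
###...
......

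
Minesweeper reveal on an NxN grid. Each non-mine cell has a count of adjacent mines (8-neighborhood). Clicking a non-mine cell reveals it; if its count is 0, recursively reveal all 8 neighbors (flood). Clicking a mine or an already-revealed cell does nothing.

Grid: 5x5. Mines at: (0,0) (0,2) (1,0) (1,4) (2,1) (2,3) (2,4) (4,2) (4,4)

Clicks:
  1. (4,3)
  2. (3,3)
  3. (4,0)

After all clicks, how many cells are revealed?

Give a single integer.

Answer: 6

Derivation:
Click 1 (4,3) count=2: revealed 1 new [(4,3)] -> total=1
Click 2 (3,3) count=4: revealed 1 new [(3,3)] -> total=2
Click 3 (4,0) count=0: revealed 4 new [(3,0) (3,1) (4,0) (4,1)] -> total=6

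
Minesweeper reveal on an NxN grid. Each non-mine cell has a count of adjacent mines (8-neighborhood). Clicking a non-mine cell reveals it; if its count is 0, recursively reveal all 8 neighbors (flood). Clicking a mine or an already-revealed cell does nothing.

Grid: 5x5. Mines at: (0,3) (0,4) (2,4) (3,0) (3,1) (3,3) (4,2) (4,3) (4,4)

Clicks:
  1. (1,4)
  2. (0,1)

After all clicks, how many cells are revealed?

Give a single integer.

Click 1 (1,4) count=3: revealed 1 new [(1,4)] -> total=1
Click 2 (0,1) count=0: revealed 9 new [(0,0) (0,1) (0,2) (1,0) (1,1) (1,2) (2,0) (2,1) (2,2)] -> total=10

Answer: 10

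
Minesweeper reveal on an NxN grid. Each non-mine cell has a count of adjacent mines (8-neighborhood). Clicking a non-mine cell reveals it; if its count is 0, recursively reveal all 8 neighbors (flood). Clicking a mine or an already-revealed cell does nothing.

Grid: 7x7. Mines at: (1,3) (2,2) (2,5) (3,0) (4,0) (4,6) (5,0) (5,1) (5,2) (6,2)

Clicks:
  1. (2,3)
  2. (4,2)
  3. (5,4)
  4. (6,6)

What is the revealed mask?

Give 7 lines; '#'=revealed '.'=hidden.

Click 1 (2,3) count=2: revealed 1 new [(2,3)] -> total=1
Click 2 (4,2) count=2: revealed 1 new [(4,2)] -> total=2
Click 3 (5,4) count=0: revealed 14 new [(3,3) (3,4) (3,5) (4,3) (4,4) (4,5) (5,3) (5,4) (5,5) (5,6) (6,3) (6,4) (6,5) (6,6)] -> total=16
Click 4 (6,6) count=0: revealed 0 new [(none)] -> total=16

Answer: .......
.......
...#...
...###.
..####.
...####
...####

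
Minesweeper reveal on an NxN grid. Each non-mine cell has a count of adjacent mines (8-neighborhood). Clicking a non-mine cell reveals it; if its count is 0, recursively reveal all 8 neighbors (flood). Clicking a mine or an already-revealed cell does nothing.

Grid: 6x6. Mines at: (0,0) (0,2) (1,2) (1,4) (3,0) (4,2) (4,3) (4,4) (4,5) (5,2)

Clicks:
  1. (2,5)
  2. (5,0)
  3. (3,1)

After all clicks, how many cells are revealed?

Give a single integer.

Click 1 (2,5) count=1: revealed 1 new [(2,5)] -> total=1
Click 2 (5,0) count=0: revealed 4 new [(4,0) (4,1) (5,0) (5,1)] -> total=5
Click 3 (3,1) count=2: revealed 1 new [(3,1)] -> total=6

Answer: 6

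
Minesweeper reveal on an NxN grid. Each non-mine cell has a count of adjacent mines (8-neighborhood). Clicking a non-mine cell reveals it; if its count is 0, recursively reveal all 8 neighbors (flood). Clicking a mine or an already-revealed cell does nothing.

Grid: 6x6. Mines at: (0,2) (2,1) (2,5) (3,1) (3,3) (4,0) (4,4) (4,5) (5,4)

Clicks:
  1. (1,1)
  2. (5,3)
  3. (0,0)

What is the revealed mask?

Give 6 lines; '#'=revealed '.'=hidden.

Click 1 (1,1) count=2: revealed 1 new [(1,1)] -> total=1
Click 2 (5,3) count=2: revealed 1 new [(5,3)] -> total=2
Click 3 (0,0) count=0: revealed 3 new [(0,0) (0,1) (1,0)] -> total=5

Answer: ##....
##....
......
......
......
...#..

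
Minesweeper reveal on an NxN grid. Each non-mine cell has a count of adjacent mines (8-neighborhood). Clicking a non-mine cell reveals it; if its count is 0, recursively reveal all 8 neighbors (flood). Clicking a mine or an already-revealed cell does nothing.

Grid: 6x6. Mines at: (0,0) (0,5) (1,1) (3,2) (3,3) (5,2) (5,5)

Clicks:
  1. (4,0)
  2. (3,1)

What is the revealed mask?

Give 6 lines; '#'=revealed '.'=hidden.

Answer: ......
......
##....
##....
##....
##....

Derivation:
Click 1 (4,0) count=0: revealed 8 new [(2,0) (2,1) (3,0) (3,1) (4,0) (4,1) (5,0) (5,1)] -> total=8
Click 2 (3,1) count=1: revealed 0 new [(none)] -> total=8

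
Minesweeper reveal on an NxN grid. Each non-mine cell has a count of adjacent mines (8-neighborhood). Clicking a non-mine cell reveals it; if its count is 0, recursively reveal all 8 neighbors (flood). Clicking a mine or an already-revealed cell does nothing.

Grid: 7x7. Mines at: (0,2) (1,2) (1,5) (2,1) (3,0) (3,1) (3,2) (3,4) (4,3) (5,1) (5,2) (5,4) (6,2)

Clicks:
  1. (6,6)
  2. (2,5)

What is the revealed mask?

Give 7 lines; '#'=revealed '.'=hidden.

Click 1 (6,6) count=0: revealed 10 new [(2,5) (2,6) (3,5) (3,6) (4,5) (4,6) (5,5) (5,6) (6,5) (6,6)] -> total=10
Click 2 (2,5) count=2: revealed 0 new [(none)] -> total=10

Answer: .......
.......
.....##
.....##
.....##
.....##
.....##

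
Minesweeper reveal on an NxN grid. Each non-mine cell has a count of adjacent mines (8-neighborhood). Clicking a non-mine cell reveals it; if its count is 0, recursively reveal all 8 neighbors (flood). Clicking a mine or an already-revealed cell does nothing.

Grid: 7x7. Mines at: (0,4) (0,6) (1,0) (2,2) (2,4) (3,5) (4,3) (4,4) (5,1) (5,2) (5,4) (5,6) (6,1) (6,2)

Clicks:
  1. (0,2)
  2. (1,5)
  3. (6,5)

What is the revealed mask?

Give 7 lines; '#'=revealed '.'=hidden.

Answer: .###...
.###.#.
.......
.......
.......
.......
.....#.

Derivation:
Click 1 (0,2) count=0: revealed 6 new [(0,1) (0,2) (0,3) (1,1) (1,2) (1,3)] -> total=6
Click 2 (1,5) count=3: revealed 1 new [(1,5)] -> total=7
Click 3 (6,5) count=2: revealed 1 new [(6,5)] -> total=8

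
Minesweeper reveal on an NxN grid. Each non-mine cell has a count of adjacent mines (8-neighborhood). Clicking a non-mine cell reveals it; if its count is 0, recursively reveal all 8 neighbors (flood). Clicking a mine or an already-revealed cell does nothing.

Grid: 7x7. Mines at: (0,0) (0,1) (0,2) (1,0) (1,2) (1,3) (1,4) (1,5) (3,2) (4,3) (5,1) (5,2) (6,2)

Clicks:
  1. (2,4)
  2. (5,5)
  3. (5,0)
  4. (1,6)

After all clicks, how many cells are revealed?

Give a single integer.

Click 1 (2,4) count=3: revealed 1 new [(2,4)] -> total=1
Click 2 (5,5) count=0: revealed 16 new [(2,5) (2,6) (3,4) (3,5) (3,6) (4,4) (4,5) (4,6) (5,3) (5,4) (5,5) (5,6) (6,3) (6,4) (6,5) (6,6)] -> total=17
Click 3 (5,0) count=1: revealed 1 new [(5,0)] -> total=18
Click 4 (1,6) count=1: revealed 1 new [(1,6)] -> total=19

Answer: 19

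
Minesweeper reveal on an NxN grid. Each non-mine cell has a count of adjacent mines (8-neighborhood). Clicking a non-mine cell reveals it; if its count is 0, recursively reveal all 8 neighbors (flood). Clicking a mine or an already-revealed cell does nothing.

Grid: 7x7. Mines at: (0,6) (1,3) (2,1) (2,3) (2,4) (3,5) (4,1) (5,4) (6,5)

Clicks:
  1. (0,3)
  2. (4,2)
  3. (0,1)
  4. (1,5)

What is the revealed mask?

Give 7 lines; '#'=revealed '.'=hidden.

Answer: ####...
###..#.
.......
.......
..#....
.......
.......

Derivation:
Click 1 (0,3) count=1: revealed 1 new [(0,3)] -> total=1
Click 2 (4,2) count=1: revealed 1 new [(4,2)] -> total=2
Click 3 (0,1) count=0: revealed 6 new [(0,0) (0,1) (0,2) (1,0) (1,1) (1,2)] -> total=8
Click 4 (1,5) count=2: revealed 1 new [(1,5)] -> total=9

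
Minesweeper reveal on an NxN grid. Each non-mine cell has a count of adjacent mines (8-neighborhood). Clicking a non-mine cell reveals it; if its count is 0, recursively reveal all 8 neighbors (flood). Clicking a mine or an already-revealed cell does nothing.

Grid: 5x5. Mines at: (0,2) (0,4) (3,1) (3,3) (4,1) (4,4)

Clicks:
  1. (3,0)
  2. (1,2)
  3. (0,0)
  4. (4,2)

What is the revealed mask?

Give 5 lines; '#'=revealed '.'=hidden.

Click 1 (3,0) count=2: revealed 1 new [(3,0)] -> total=1
Click 2 (1,2) count=1: revealed 1 new [(1,2)] -> total=2
Click 3 (0,0) count=0: revealed 6 new [(0,0) (0,1) (1,0) (1,1) (2,0) (2,1)] -> total=8
Click 4 (4,2) count=3: revealed 1 new [(4,2)] -> total=9

Answer: ##...
###..
##...
#....
..#..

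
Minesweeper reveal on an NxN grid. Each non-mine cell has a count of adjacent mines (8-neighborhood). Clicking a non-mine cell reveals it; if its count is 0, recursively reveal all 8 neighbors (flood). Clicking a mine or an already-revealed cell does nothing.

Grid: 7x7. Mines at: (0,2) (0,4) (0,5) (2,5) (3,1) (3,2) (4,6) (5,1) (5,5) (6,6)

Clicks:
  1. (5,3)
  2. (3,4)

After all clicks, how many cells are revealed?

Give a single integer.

Answer: 10

Derivation:
Click 1 (5,3) count=0: revealed 9 new [(4,2) (4,3) (4,4) (5,2) (5,3) (5,4) (6,2) (6,3) (6,4)] -> total=9
Click 2 (3,4) count=1: revealed 1 new [(3,4)] -> total=10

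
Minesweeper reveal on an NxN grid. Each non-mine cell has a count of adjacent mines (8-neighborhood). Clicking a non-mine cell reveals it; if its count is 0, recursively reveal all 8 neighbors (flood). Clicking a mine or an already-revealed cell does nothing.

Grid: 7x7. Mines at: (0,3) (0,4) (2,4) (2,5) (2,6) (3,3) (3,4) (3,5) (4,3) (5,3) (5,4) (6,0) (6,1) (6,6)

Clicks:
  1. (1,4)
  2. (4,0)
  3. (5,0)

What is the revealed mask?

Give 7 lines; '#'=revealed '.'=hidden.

Answer: ###....
###.#..
###....
###....
###....
###....
.......

Derivation:
Click 1 (1,4) count=4: revealed 1 new [(1,4)] -> total=1
Click 2 (4,0) count=0: revealed 18 new [(0,0) (0,1) (0,2) (1,0) (1,1) (1,2) (2,0) (2,1) (2,2) (3,0) (3,1) (3,2) (4,0) (4,1) (4,2) (5,0) (5,1) (5,2)] -> total=19
Click 3 (5,0) count=2: revealed 0 new [(none)] -> total=19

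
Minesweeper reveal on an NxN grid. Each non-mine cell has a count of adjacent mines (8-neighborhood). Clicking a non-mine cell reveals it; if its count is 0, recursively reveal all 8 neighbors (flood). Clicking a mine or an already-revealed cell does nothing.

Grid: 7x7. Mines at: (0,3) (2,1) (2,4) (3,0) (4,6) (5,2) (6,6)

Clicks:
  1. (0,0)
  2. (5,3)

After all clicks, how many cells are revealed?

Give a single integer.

Answer: 7

Derivation:
Click 1 (0,0) count=0: revealed 6 new [(0,0) (0,1) (0,2) (1,0) (1,1) (1,2)] -> total=6
Click 2 (5,3) count=1: revealed 1 new [(5,3)] -> total=7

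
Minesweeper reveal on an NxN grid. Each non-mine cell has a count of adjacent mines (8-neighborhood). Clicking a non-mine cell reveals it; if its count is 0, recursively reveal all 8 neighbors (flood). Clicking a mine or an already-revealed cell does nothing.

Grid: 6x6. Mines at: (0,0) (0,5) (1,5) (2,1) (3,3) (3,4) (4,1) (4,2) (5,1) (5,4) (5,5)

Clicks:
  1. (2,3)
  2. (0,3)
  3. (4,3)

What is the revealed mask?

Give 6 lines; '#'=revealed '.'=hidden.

Answer: .####.
.####.
..###.
......
...#..
......

Derivation:
Click 1 (2,3) count=2: revealed 1 new [(2,3)] -> total=1
Click 2 (0,3) count=0: revealed 10 new [(0,1) (0,2) (0,3) (0,4) (1,1) (1,2) (1,3) (1,4) (2,2) (2,4)] -> total=11
Click 3 (4,3) count=4: revealed 1 new [(4,3)] -> total=12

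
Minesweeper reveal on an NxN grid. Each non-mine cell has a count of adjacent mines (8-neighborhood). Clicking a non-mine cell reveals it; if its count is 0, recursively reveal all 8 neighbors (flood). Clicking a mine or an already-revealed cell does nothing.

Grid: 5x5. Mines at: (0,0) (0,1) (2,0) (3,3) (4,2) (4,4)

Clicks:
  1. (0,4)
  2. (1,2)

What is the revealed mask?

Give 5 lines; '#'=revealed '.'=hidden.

Answer: ..###
..###
..###
.....
.....

Derivation:
Click 1 (0,4) count=0: revealed 9 new [(0,2) (0,3) (0,4) (1,2) (1,3) (1,4) (2,2) (2,3) (2,4)] -> total=9
Click 2 (1,2) count=1: revealed 0 new [(none)] -> total=9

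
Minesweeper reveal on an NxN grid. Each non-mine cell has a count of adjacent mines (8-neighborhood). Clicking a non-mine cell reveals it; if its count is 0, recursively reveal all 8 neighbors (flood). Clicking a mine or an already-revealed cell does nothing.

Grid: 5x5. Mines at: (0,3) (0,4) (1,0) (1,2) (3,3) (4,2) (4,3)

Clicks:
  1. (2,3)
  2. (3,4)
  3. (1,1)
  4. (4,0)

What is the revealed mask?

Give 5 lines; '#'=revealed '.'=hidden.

Click 1 (2,3) count=2: revealed 1 new [(2,3)] -> total=1
Click 2 (3,4) count=2: revealed 1 new [(3,4)] -> total=2
Click 3 (1,1) count=2: revealed 1 new [(1,1)] -> total=3
Click 4 (4,0) count=0: revealed 6 new [(2,0) (2,1) (3,0) (3,1) (4,0) (4,1)] -> total=9

Answer: .....
.#...
##.#.
##..#
##...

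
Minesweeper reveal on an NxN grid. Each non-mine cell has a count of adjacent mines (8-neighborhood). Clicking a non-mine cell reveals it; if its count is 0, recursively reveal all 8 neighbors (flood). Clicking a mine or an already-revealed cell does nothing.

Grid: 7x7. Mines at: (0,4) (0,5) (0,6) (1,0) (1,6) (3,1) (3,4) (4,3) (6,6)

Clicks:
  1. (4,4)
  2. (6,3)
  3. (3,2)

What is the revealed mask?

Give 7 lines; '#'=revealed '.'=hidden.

Click 1 (4,4) count=2: revealed 1 new [(4,4)] -> total=1
Click 2 (6,3) count=0: revealed 15 new [(4,0) (4,1) (4,2) (5,0) (5,1) (5,2) (5,3) (5,4) (5,5) (6,0) (6,1) (6,2) (6,3) (6,4) (6,5)] -> total=16
Click 3 (3,2) count=2: revealed 1 new [(3,2)] -> total=17

Answer: .......
.......
.......
..#....
###.#..
######.
######.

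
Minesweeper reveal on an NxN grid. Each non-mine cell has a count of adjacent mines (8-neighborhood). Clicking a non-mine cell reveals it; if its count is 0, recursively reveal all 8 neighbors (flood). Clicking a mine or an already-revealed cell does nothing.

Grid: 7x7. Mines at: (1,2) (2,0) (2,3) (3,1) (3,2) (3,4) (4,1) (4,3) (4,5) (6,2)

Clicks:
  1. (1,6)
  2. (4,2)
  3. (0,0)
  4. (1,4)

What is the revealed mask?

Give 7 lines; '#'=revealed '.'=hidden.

Click 1 (1,6) count=0: revealed 13 new [(0,3) (0,4) (0,5) (0,6) (1,3) (1,4) (1,5) (1,6) (2,4) (2,5) (2,6) (3,5) (3,6)] -> total=13
Click 2 (4,2) count=4: revealed 1 new [(4,2)] -> total=14
Click 3 (0,0) count=0: revealed 4 new [(0,0) (0,1) (1,0) (1,1)] -> total=18
Click 4 (1,4) count=1: revealed 0 new [(none)] -> total=18

Answer: ##.####
##.####
....###
.....##
..#....
.......
.......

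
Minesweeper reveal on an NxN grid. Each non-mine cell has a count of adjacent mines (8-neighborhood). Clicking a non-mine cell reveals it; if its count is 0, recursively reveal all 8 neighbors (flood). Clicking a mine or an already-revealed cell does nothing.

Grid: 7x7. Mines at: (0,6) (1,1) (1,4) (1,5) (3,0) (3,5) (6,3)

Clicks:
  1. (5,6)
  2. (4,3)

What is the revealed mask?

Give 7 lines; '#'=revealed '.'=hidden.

Click 1 (5,6) count=0: revealed 9 new [(4,4) (4,5) (4,6) (5,4) (5,5) (5,6) (6,4) (6,5) (6,6)] -> total=9
Click 2 (4,3) count=0: revealed 19 new [(2,1) (2,2) (2,3) (2,4) (3,1) (3,2) (3,3) (3,4) (4,0) (4,1) (4,2) (4,3) (5,0) (5,1) (5,2) (5,3) (6,0) (6,1) (6,2)] -> total=28

Answer: .......
.......
.####..
.####..
#######
#######
###.###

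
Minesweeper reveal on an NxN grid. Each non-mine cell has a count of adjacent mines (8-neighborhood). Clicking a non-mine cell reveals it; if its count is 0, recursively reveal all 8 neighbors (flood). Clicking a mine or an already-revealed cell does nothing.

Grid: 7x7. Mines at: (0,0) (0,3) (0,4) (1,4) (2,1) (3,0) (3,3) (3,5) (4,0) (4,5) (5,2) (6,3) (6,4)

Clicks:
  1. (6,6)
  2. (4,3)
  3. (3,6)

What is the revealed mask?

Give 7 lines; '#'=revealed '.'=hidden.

Click 1 (6,6) count=0: revealed 4 new [(5,5) (5,6) (6,5) (6,6)] -> total=4
Click 2 (4,3) count=2: revealed 1 new [(4,3)] -> total=5
Click 3 (3,6) count=2: revealed 1 new [(3,6)] -> total=6

Answer: .......
.......
.......
......#
...#...
.....##
.....##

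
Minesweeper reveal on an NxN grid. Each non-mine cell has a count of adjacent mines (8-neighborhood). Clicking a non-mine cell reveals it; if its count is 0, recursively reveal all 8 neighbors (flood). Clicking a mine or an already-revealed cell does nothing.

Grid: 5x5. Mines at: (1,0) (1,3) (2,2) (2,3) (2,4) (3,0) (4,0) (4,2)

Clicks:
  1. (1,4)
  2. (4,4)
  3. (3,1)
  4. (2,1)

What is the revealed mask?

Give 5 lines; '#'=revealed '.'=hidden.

Answer: .....
....#
.#...
.#.##
...##

Derivation:
Click 1 (1,4) count=3: revealed 1 new [(1,4)] -> total=1
Click 2 (4,4) count=0: revealed 4 new [(3,3) (3,4) (4,3) (4,4)] -> total=5
Click 3 (3,1) count=4: revealed 1 new [(3,1)] -> total=6
Click 4 (2,1) count=3: revealed 1 new [(2,1)] -> total=7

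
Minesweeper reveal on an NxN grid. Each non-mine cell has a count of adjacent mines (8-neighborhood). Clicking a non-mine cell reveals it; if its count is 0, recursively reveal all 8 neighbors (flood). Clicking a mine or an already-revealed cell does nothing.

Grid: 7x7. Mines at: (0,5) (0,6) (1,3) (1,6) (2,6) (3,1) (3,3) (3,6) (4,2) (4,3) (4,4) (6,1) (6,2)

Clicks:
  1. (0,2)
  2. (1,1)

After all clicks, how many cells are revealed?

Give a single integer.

Answer: 9

Derivation:
Click 1 (0,2) count=1: revealed 1 new [(0,2)] -> total=1
Click 2 (1,1) count=0: revealed 8 new [(0,0) (0,1) (1,0) (1,1) (1,2) (2,0) (2,1) (2,2)] -> total=9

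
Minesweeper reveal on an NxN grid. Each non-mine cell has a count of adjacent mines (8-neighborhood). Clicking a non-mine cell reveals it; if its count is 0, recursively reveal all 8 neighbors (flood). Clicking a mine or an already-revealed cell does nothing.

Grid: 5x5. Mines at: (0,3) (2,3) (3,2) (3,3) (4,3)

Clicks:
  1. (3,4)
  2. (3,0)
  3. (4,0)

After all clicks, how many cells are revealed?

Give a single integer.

Answer: 14

Derivation:
Click 1 (3,4) count=3: revealed 1 new [(3,4)] -> total=1
Click 2 (3,0) count=0: revealed 13 new [(0,0) (0,1) (0,2) (1,0) (1,1) (1,2) (2,0) (2,1) (2,2) (3,0) (3,1) (4,0) (4,1)] -> total=14
Click 3 (4,0) count=0: revealed 0 new [(none)] -> total=14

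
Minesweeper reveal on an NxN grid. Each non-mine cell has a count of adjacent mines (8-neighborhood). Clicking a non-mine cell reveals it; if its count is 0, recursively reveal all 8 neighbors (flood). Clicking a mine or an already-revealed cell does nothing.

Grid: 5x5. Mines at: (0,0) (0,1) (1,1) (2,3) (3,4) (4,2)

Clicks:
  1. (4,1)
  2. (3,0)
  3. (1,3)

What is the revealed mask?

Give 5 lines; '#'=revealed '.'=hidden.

Answer: .....
...#.
##...
##...
##...

Derivation:
Click 1 (4,1) count=1: revealed 1 new [(4,1)] -> total=1
Click 2 (3,0) count=0: revealed 5 new [(2,0) (2,1) (3,0) (3,1) (4,0)] -> total=6
Click 3 (1,3) count=1: revealed 1 new [(1,3)] -> total=7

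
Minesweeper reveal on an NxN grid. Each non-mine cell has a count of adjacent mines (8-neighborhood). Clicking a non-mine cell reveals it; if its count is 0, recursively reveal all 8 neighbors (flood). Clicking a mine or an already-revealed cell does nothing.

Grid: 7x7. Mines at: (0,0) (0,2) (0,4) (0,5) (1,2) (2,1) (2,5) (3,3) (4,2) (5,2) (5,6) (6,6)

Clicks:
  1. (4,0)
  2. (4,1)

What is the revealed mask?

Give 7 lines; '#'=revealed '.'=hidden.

Answer: .......
.......
.......
##.....
##.....
##.....
##.....

Derivation:
Click 1 (4,0) count=0: revealed 8 new [(3,0) (3,1) (4,0) (4,1) (5,0) (5,1) (6,0) (6,1)] -> total=8
Click 2 (4,1) count=2: revealed 0 new [(none)] -> total=8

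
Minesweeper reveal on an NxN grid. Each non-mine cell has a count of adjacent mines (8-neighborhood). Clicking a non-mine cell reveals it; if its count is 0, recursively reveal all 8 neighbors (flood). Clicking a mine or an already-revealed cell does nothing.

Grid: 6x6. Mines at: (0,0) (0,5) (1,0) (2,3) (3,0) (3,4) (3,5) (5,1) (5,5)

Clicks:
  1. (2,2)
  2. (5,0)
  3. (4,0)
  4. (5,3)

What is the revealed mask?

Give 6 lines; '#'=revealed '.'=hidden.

Answer: ......
......
..#...
......
#.###.
#.###.

Derivation:
Click 1 (2,2) count=1: revealed 1 new [(2,2)] -> total=1
Click 2 (5,0) count=1: revealed 1 new [(5,0)] -> total=2
Click 3 (4,0) count=2: revealed 1 new [(4,0)] -> total=3
Click 4 (5,3) count=0: revealed 6 new [(4,2) (4,3) (4,4) (5,2) (5,3) (5,4)] -> total=9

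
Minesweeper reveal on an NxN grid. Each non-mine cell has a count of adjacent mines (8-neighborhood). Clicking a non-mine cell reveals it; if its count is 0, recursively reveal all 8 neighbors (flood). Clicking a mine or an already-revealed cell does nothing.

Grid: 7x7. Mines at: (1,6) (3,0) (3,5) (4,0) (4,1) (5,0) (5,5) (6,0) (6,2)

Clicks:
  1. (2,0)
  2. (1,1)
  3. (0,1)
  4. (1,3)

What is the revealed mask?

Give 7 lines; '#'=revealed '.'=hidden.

Click 1 (2,0) count=1: revealed 1 new [(2,0)] -> total=1
Click 2 (1,1) count=0: revealed 27 new [(0,0) (0,1) (0,2) (0,3) (0,4) (0,5) (1,0) (1,1) (1,2) (1,3) (1,4) (1,5) (2,1) (2,2) (2,3) (2,4) (2,5) (3,1) (3,2) (3,3) (3,4) (4,2) (4,3) (4,4) (5,2) (5,3) (5,4)] -> total=28
Click 3 (0,1) count=0: revealed 0 new [(none)] -> total=28
Click 4 (1,3) count=0: revealed 0 new [(none)] -> total=28

Answer: ######.
######.
######.
.####..
..###..
..###..
.......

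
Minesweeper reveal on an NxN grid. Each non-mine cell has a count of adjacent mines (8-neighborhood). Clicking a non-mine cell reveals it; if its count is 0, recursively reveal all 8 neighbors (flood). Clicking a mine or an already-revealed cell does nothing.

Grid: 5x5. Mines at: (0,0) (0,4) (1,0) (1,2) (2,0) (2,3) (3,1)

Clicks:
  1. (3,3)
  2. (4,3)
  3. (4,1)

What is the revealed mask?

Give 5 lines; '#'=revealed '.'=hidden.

Answer: .....
.....
.....
..###
.####

Derivation:
Click 1 (3,3) count=1: revealed 1 new [(3,3)] -> total=1
Click 2 (4,3) count=0: revealed 5 new [(3,2) (3,4) (4,2) (4,3) (4,4)] -> total=6
Click 3 (4,1) count=1: revealed 1 new [(4,1)] -> total=7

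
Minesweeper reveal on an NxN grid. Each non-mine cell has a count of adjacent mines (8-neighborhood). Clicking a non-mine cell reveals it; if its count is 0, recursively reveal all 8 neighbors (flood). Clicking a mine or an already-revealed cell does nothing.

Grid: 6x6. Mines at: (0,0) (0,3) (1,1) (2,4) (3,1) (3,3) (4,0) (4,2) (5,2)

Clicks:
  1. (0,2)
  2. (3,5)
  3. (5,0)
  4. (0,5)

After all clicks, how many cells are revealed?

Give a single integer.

Answer: 7

Derivation:
Click 1 (0,2) count=2: revealed 1 new [(0,2)] -> total=1
Click 2 (3,5) count=1: revealed 1 new [(3,5)] -> total=2
Click 3 (5,0) count=1: revealed 1 new [(5,0)] -> total=3
Click 4 (0,5) count=0: revealed 4 new [(0,4) (0,5) (1,4) (1,5)] -> total=7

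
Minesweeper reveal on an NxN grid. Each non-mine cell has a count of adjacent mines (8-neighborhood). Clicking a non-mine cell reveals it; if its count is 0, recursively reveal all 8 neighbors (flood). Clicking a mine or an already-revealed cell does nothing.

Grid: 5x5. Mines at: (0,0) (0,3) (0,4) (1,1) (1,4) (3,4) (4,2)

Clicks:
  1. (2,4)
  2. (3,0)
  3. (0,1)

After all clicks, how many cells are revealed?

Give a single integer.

Click 1 (2,4) count=2: revealed 1 new [(2,4)] -> total=1
Click 2 (3,0) count=0: revealed 6 new [(2,0) (2,1) (3,0) (3,1) (4,0) (4,1)] -> total=7
Click 3 (0,1) count=2: revealed 1 new [(0,1)] -> total=8

Answer: 8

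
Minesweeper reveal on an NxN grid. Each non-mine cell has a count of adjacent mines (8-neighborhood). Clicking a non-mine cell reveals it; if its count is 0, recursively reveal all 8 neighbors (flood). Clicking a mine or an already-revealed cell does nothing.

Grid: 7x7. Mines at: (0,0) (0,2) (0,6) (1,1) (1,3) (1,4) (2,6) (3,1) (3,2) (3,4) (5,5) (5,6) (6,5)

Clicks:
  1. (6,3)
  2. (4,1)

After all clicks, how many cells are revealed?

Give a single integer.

Click 1 (6,3) count=0: revealed 15 new [(4,0) (4,1) (4,2) (4,3) (4,4) (5,0) (5,1) (5,2) (5,3) (5,4) (6,0) (6,1) (6,2) (6,3) (6,4)] -> total=15
Click 2 (4,1) count=2: revealed 0 new [(none)] -> total=15

Answer: 15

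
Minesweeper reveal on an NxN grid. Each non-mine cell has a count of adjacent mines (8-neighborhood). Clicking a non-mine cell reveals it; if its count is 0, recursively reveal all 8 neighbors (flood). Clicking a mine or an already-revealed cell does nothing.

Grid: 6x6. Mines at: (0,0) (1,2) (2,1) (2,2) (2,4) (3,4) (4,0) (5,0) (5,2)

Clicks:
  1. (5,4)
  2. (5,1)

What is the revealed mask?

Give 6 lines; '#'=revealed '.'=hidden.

Click 1 (5,4) count=0: revealed 6 new [(4,3) (4,4) (4,5) (5,3) (5,4) (5,5)] -> total=6
Click 2 (5,1) count=3: revealed 1 new [(5,1)] -> total=7

Answer: ......
......
......
......
...###
.#.###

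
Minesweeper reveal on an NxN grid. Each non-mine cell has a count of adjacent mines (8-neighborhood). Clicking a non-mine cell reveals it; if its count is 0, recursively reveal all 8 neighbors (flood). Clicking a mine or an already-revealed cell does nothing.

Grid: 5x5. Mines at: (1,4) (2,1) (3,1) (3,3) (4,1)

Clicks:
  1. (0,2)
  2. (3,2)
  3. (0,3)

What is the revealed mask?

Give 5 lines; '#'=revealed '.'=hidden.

Click 1 (0,2) count=0: revealed 8 new [(0,0) (0,1) (0,2) (0,3) (1,0) (1,1) (1,2) (1,3)] -> total=8
Click 2 (3,2) count=4: revealed 1 new [(3,2)] -> total=9
Click 3 (0,3) count=1: revealed 0 new [(none)] -> total=9

Answer: ####.
####.
.....
..#..
.....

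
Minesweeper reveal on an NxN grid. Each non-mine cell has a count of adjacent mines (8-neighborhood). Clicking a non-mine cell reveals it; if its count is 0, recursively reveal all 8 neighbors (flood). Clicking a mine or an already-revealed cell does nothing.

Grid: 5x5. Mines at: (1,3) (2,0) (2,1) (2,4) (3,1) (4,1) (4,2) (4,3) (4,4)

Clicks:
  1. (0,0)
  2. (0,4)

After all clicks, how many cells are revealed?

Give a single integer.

Answer: 7

Derivation:
Click 1 (0,0) count=0: revealed 6 new [(0,0) (0,1) (0,2) (1,0) (1,1) (1,2)] -> total=6
Click 2 (0,4) count=1: revealed 1 new [(0,4)] -> total=7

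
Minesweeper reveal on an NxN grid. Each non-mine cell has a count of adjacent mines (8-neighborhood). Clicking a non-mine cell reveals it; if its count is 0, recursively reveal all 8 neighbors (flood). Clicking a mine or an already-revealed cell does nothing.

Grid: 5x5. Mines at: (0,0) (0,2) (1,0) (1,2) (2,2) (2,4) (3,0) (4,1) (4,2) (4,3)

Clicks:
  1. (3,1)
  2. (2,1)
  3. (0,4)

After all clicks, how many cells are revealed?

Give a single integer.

Answer: 6

Derivation:
Click 1 (3,1) count=4: revealed 1 new [(3,1)] -> total=1
Click 2 (2,1) count=4: revealed 1 new [(2,1)] -> total=2
Click 3 (0,4) count=0: revealed 4 new [(0,3) (0,4) (1,3) (1,4)] -> total=6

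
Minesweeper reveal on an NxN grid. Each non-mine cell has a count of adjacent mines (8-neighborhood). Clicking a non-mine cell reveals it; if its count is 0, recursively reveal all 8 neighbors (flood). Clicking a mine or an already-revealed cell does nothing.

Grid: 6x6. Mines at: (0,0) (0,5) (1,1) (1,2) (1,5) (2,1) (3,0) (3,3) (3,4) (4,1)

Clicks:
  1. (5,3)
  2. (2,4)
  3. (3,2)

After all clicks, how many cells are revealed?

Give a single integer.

Answer: 10

Derivation:
Click 1 (5,3) count=0: revealed 8 new [(4,2) (4,3) (4,4) (4,5) (5,2) (5,3) (5,4) (5,5)] -> total=8
Click 2 (2,4) count=3: revealed 1 new [(2,4)] -> total=9
Click 3 (3,2) count=3: revealed 1 new [(3,2)] -> total=10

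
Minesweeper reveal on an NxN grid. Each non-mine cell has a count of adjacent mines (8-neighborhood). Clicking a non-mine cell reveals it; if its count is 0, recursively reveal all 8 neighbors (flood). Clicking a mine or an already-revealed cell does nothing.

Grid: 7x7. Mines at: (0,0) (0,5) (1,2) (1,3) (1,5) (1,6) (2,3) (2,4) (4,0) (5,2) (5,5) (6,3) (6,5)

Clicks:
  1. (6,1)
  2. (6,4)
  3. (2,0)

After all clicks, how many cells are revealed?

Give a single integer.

Click 1 (6,1) count=1: revealed 1 new [(6,1)] -> total=1
Click 2 (6,4) count=3: revealed 1 new [(6,4)] -> total=2
Click 3 (2,0) count=0: revealed 6 new [(1,0) (1,1) (2,0) (2,1) (3,0) (3,1)] -> total=8

Answer: 8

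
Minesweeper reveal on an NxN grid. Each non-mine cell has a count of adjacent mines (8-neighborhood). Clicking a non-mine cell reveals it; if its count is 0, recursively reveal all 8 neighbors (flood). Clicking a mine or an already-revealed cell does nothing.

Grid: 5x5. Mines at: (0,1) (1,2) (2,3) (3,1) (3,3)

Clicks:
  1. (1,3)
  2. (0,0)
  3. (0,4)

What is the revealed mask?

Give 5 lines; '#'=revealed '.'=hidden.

Answer: #..##
...##
.....
.....
.....

Derivation:
Click 1 (1,3) count=2: revealed 1 new [(1,3)] -> total=1
Click 2 (0,0) count=1: revealed 1 new [(0,0)] -> total=2
Click 3 (0,4) count=0: revealed 3 new [(0,3) (0,4) (1,4)] -> total=5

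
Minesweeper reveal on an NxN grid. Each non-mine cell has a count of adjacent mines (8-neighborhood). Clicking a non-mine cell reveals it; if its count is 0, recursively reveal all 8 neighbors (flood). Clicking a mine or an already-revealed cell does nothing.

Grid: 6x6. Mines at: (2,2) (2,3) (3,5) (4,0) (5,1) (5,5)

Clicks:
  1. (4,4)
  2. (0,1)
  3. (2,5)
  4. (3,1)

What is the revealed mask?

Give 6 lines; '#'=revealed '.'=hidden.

Click 1 (4,4) count=2: revealed 1 new [(4,4)] -> total=1
Click 2 (0,1) count=0: revealed 18 new [(0,0) (0,1) (0,2) (0,3) (0,4) (0,5) (1,0) (1,1) (1,2) (1,3) (1,4) (1,5) (2,0) (2,1) (2,4) (2,5) (3,0) (3,1)] -> total=19
Click 3 (2,5) count=1: revealed 0 new [(none)] -> total=19
Click 4 (3,1) count=2: revealed 0 new [(none)] -> total=19

Answer: ######
######
##..##
##....
....#.
......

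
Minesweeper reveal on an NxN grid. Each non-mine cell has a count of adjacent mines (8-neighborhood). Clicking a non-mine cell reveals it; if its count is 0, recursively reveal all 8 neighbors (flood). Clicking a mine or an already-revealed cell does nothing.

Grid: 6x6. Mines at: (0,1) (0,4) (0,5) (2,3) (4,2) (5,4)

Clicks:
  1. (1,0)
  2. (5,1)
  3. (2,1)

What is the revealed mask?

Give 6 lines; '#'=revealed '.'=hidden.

Answer: ......
###...
###...
###...
##....
##....

Derivation:
Click 1 (1,0) count=1: revealed 1 new [(1,0)] -> total=1
Click 2 (5,1) count=1: revealed 1 new [(5,1)] -> total=2
Click 3 (2,1) count=0: revealed 11 new [(1,1) (1,2) (2,0) (2,1) (2,2) (3,0) (3,1) (3,2) (4,0) (4,1) (5,0)] -> total=13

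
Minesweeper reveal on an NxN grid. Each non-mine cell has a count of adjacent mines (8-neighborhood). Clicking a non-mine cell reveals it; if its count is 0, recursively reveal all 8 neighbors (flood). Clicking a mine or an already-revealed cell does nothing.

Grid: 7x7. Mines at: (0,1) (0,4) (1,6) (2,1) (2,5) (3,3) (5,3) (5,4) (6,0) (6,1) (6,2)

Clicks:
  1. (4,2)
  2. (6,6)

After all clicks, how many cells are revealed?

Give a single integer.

Answer: 9

Derivation:
Click 1 (4,2) count=2: revealed 1 new [(4,2)] -> total=1
Click 2 (6,6) count=0: revealed 8 new [(3,5) (3,6) (4,5) (4,6) (5,5) (5,6) (6,5) (6,6)] -> total=9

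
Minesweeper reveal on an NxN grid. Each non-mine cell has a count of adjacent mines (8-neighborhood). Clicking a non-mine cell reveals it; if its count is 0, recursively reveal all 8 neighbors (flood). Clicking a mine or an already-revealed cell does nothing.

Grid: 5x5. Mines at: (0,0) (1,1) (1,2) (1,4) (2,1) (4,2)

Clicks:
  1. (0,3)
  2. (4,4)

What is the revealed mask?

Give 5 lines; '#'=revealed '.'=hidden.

Answer: ...#.
.....
...##
...##
...##

Derivation:
Click 1 (0,3) count=2: revealed 1 new [(0,3)] -> total=1
Click 2 (4,4) count=0: revealed 6 new [(2,3) (2,4) (3,3) (3,4) (4,3) (4,4)] -> total=7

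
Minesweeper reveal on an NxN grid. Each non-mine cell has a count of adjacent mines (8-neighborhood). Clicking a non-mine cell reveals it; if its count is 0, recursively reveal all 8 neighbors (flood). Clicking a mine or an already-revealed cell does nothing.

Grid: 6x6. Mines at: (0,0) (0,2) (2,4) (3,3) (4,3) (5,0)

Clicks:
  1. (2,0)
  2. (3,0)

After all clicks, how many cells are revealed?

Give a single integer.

Click 1 (2,0) count=0: revealed 12 new [(1,0) (1,1) (1,2) (2,0) (2,1) (2,2) (3,0) (3,1) (3,2) (4,0) (4,1) (4,2)] -> total=12
Click 2 (3,0) count=0: revealed 0 new [(none)] -> total=12

Answer: 12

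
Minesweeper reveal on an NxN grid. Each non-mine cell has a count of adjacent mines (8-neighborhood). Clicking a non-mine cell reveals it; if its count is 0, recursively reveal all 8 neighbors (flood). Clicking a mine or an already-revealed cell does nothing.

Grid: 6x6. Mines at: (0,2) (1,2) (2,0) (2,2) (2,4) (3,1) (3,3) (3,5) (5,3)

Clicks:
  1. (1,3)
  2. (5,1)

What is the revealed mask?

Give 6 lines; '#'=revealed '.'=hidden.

Answer: ......
...#..
......
......
###...
###...

Derivation:
Click 1 (1,3) count=4: revealed 1 new [(1,3)] -> total=1
Click 2 (5,1) count=0: revealed 6 new [(4,0) (4,1) (4,2) (5,0) (5,1) (5,2)] -> total=7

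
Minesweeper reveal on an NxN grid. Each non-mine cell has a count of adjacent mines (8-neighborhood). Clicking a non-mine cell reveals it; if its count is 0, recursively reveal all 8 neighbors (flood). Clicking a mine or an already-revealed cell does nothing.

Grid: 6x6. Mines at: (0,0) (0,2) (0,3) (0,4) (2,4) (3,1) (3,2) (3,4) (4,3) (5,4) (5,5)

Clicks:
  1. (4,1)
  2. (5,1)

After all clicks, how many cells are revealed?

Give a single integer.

Answer: 6

Derivation:
Click 1 (4,1) count=2: revealed 1 new [(4,1)] -> total=1
Click 2 (5,1) count=0: revealed 5 new [(4,0) (4,2) (5,0) (5,1) (5,2)] -> total=6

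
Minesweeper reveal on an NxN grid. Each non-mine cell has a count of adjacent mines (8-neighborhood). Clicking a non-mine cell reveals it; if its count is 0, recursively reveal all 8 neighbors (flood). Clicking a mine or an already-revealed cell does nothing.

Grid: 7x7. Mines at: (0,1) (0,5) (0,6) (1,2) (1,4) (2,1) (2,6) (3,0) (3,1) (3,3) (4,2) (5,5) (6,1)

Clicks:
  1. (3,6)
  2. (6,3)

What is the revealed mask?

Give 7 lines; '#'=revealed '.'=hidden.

Click 1 (3,6) count=1: revealed 1 new [(3,6)] -> total=1
Click 2 (6,3) count=0: revealed 6 new [(5,2) (5,3) (5,4) (6,2) (6,3) (6,4)] -> total=7

Answer: .......
.......
.......
......#
.......
..###..
..###..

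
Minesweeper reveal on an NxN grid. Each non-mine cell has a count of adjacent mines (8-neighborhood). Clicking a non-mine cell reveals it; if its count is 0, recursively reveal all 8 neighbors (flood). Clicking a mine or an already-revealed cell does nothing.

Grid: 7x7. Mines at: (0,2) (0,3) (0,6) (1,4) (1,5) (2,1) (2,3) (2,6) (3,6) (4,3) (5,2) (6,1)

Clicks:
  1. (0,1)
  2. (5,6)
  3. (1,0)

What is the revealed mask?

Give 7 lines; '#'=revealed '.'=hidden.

Click 1 (0,1) count=1: revealed 1 new [(0,1)] -> total=1
Click 2 (5,6) count=0: revealed 11 new [(4,4) (4,5) (4,6) (5,3) (5,4) (5,5) (5,6) (6,3) (6,4) (6,5) (6,6)] -> total=12
Click 3 (1,0) count=1: revealed 1 new [(1,0)] -> total=13

Answer: .#.....
#......
.......
.......
....###
...####
...####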